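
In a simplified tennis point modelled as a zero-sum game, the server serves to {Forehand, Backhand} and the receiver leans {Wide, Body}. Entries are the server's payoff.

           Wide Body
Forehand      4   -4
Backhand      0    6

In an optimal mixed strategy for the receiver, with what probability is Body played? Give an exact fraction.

Row minima: Forehand → -4, Backhand → 0; maximin = 0.
Column maxima: Wide → 4, Body → 6; minimax = 4.
0 ≠ 4, so there is no saddle point; optimal play is mixed.
Let the server play Forehand with probability p. Expected payoff against Wide: 4p + 0(1−p) = 4p; against Body: (-4)p + 6(1−p) = −10p + 6.
Setting these equal: 4p = −10p + 6 ⇒ 14p = 6 ⇒ p = 3/7, and the value is (4)·(3/7) = 12/7.
For the receiver: with q = P(Wide), equating Forehand's and Backhand's payoffs gives 8q − 4 = −6q + 6 ⇒ q = 5/7.

2/7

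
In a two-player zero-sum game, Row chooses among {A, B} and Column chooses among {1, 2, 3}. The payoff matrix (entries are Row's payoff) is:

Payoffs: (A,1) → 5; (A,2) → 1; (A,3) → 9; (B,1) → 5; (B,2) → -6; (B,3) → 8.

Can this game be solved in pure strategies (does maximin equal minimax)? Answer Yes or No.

Yes

Row minima: A → 1, B → -6; maximin = 1.
Column maxima: 1 → 5, 2 → 1, 3 → 9; minimax = 1.
maximin = minimax = 1, so a saddle point exists.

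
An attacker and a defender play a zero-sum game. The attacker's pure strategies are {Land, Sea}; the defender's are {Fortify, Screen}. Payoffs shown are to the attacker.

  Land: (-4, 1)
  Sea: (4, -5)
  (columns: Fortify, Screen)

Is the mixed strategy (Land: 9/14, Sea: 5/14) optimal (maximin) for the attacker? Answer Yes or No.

Against Fortify this mix gives (9/14)·(-4) + (5/14)·4 = -8/7.
Against Screen this mix gives (9/14)·1 + (5/14)·(-5) = -8/7.
All of the defender's active replies (Fortify, Screen) yield -8/7, and no column does worse for the attacker. The mix makes the defender indifferent and guarantees -8/7, so it is optimal.

Yes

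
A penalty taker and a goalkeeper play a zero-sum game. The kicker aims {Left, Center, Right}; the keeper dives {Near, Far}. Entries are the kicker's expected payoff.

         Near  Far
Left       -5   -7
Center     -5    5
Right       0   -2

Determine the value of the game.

-5/6

Row minima: Left → -7, Center → -5, Right → -2; maximin = -2.
Column maxima: Near → 0, Far → 5; minimax = 0.
-2 ≠ 0, so there is no saddle point; optimal play is mixed.
Left is strictly dominated by Right, so the kicker never plays it.
On the remaining 2×2 (Center, Right vs Near, Far):
Let the kicker play Center with probability p. Expected payoff against Near: (-5)p + 0(1−p) = −5p; against Far: 5p + (-2)(1−p) = 7p − 2.
Setting these equal: −5p = 7p − 2 ⇒ −12p = -2 ⇒ p = 1/6, and the value is (-5)·(1/6) = -5/6.
For the keeper: with q = P(Near), equating Center's and Right's payoffs gives −10q + 5 = 2q − 2 ⇒ q = 7/12.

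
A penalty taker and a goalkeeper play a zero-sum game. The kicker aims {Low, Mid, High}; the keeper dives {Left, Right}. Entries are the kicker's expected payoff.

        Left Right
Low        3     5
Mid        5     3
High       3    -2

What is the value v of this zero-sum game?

Row minima: Low → 3, Mid → 3, High → -2; maximin = 3.
Column maxima: Left → 5, Right → 5; minimax = 5.
3 ≠ 5, so there is no saddle point; optimal play is mixed.
High is strictly dominated by Mid, so the kicker never plays it.
On the remaining 2×2 (Low, Mid vs Left, Right):
Let the kicker play Low with probability p. Expected payoff against Left: 3p + 5(1−p) = −2p + 5; against Right: 5p + 3(1−p) = 2p + 3.
Setting these equal: −2p + 5 = 2p + 3 ⇒ −4p = -2 ⇒ p = 1/2, and the value is (-2)·(1/2) + 5 = 4.
For the keeper: with q = P(Left), equating Low's and Mid's payoffs gives −2q + 5 = 2q + 3 ⇒ q = 1/2.

4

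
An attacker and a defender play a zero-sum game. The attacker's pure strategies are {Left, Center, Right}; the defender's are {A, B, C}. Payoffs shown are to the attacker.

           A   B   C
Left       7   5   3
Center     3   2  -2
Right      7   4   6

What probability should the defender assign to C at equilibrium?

Row minima: Left → 3, Center → -2, Right → 4; maximin = 4.
Column maxima: A → 7, B → 5, C → 6; minimax = 5.
4 ≠ 5, so there is no saddle point; optimal play is mixed.
Center is strictly dominated by Left, so the attacker never plays it.
A is strictly dominated by B (it gives the attacker strictly more in every row), so the defender never plays it.
On the remaining 2×2 (Left, Right vs B, C):
Let the attacker play Left with probability p. Expected payoff against B: 5p + 4(1−p) = p + 4; against C: 3p + 6(1−p) = −3p + 6.
Setting these equal: p + 4 = −3p + 6 ⇒ 4p = 2 ⇒ p = 1/2, and the value is (1)·(1/2) + 4 = 9/2.
For the defender: with q = P(B), equating Left's and Right's payoffs gives 2q + 3 = −2q + 6 ⇒ q = 3/4.

1/4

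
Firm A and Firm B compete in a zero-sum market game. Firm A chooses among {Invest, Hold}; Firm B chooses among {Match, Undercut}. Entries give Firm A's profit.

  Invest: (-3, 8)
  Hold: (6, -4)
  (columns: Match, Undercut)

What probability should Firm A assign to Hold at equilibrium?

11/21

Row minima: Invest → -3, Hold → -4; maximin = -3.
Column maxima: Match → 6, Undercut → 8; minimax = 6.
-3 ≠ 6, so there is no saddle point; optimal play is mixed.
Let Firm A play Invest with probability p. Expected payoff against Match: (-3)p + 6(1−p) = −9p + 6; against Undercut: 8p + (-4)(1−p) = 12p − 4.
Setting these equal: −9p + 6 = 12p − 4 ⇒ −21p = -10 ⇒ p = 10/21, and the value is (-9)·(10/21) + 6 = 12/7.
For Firm B: with q = P(Match), equating Invest's and Hold's payoffs gives −11q + 8 = 10q − 4 ⇒ q = 4/7.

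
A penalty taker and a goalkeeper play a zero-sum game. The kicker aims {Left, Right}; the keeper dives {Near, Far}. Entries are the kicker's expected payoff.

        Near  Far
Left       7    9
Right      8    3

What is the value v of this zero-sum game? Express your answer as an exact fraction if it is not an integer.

Row minima: Left → 7, Right → 3; maximin = 7.
Column maxima: Near → 8, Far → 9; minimax = 8.
7 ≠ 8, so there is no saddle point; optimal play is mixed.
Let the kicker play Left with probability p. Expected payoff against Near: 7p + 8(1−p) = −p + 8; against Far: 9p + 3(1−p) = 6p + 3.
Setting these equal: −p + 8 = 6p + 3 ⇒ −7p = -5 ⇒ p = 5/7, and the value is (-1)·(5/7) + 8 = 51/7.
For the keeper: with q = P(Near), equating Left's and Right's payoffs gives −2q + 9 = 5q + 3 ⇒ q = 6/7.

51/7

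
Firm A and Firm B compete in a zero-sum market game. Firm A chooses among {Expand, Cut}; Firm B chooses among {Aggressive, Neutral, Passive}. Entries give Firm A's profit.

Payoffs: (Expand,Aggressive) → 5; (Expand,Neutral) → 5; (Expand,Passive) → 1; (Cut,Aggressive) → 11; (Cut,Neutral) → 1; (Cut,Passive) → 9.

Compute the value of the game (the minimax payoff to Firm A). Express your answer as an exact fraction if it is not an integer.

11/3

Row minima: Expand → 1, Cut → 1; maximin = 1.
Column maxima: Aggressive → 11, Neutral → 5, Passive → 9; minimax = 5.
1 ≠ 5, so there is no saddle point; optimal play is mixed.
Aggressive is strictly dominated by Passive (it gives Firm A strictly more in every row), so Firm B never plays it.
On the remaining 2×2 (Expand, Cut vs Neutral, Passive):
Let Firm A play Expand with probability p. Expected payoff against Neutral: 5p + 1(1−p) = 4p + 1; against Passive: 1p + 9(1−p) = −8p + 9.
Setting these equal: 4p + 1 = −8p + 9 ⇒ 12p = 8 ⇒ p = 2/3, and the value is (4)·(2/3) + 1 = 11/3.
For Firm B: with q = P(Neutral), equating Expand's and Cut's payoffs gives 4q + 1 = −8q + 9 ⇒ q = 2/3.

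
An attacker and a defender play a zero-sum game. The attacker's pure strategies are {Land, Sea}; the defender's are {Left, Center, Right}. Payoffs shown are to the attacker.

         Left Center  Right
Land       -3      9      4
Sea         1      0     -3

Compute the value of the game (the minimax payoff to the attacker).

-5/11

Row minima: Land → -3, Sea → -3; maximin = -3.
Column maxima: Left → 1, Center → 9, Right → 4; minimax = 1.
-3 ≠ 1, so there is no saddle point; optimal play is mixed.
Center is strictly dominated by Right (it gives the attacker strictly more in every row), so the defender never plays it.
On the remaining 2×2 (Land, Sea vs Left, Right):
Let the attacker play Land with probability p. Expected payoff against Left: (-3)p + 1(1−p) = −4p + 1; against Right: 4p + (-3)(1−p) = 7p − 3.
Setting these equal: −4p + 1 = 7p − 3 ⇒ −11p = -4 ⇒ p = 4/11, and the value is (-4)·(4/11) + 1 = -5/11.
For the defender: with q = P(Left), equating Land's and Sea's payoffs gives −7q + 4 = 4q − 3 ⇒ q = 7/11.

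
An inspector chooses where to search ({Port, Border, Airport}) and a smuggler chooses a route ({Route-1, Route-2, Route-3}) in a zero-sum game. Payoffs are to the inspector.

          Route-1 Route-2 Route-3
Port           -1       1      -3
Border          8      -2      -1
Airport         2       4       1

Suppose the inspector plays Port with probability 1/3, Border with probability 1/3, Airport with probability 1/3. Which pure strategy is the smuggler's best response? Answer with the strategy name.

If the smuggler plays Route-1, the inspector's expected payoff is (1/3)·(-1) + (1/3)·8 + (1/3)·2 = 3.
If the smuggler plays Route-2, the inspector's expected payoff is (1/3)·1 + (1/3)·(-2) + (1/3)·4 = 1.
If the smuggler plays Route-3, the inspector's expected payoff is (1/3)·(-3) + (1/3)·(-1) + (1/3)·1 = -1.
The smuggler minimizes the inspector's payoff; the smallest is -1, so the best response is Route-3.

Route-3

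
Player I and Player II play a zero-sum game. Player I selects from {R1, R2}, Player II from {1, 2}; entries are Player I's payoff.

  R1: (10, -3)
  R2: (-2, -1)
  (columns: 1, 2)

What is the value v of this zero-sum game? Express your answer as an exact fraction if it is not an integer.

-8/7

Row minima: R1 → -3, R2 → -2; maximin = -2.
Column maxima: 1 → 10, 2 → -1; minimax = -1.
-2 ≠ -1, so there is no saddle point; optimal play is mixed.
Let Player I play R1 with probability p. Expected payoff against 1: 10p + (-2)(1−p) = 12p − 2; against 2: (-3)p + (-1)(1−p) = −2p − 1.
Setting these equal: 12p − 2 = −2p − 1 ⇒ 14p = 1 ⇒ p = 1/14, and the value is (12)·(1/14) − 2 = -8/7.
For Player II: with q = P(1), equating R1's and R2's payoffs gives 13q − 3 = −q − 1 ⇒ q = 1/7.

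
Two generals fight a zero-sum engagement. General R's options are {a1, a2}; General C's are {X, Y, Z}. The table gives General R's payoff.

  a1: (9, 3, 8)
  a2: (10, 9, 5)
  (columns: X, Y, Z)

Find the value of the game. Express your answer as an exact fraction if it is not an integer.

Row minima: a1 → 3, a2 → 5; maximin = 5.
Column maxima: X → 10, Y → 9, Z → 8; minimax = 8.
5 ≠ 8, so there is no saddle point; optimal play is mixed.
X is strictly dominated by Y (it gives General R strictly more in every row), so General C never plays it.
On the remaining 2×2 (a1, a2 vs Y, Z):
Let General R play a1 with probability p. Expected payoff against Y: 3p + 9(1−p) = −6p + 9; against Z: 8p + 5(1−p) = 3p + 5.
Setting these equal: −6p + 9 = 3p + 5 ⇒ −9p = -4 ⇒ p = 4/9, and the value is (-6)·(4/9) + 9 = 19/3.
For General C: with q = P(Y), equating a1's and a2's payoffs gives −5q + 8 = 4q + 5 ⇒ q = 1/3.

19/3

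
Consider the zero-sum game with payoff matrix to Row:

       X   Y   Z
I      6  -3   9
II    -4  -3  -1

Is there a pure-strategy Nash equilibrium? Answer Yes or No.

Row minima: I → -3, II → -4; maximin = -3.
Column maxima: X → 6, Y → -3, Z → 9; minimax = -3.
maximin = minimax = -3, so a saddle point exists.

Yes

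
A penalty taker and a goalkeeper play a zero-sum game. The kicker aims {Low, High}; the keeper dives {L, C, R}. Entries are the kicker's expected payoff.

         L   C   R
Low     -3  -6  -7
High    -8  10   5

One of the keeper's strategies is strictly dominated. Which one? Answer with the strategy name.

C

R holds the kicker's payoff strictly below C in every row: -7 < -6, 5 < 10.
So C is strictly dominated for the keeper.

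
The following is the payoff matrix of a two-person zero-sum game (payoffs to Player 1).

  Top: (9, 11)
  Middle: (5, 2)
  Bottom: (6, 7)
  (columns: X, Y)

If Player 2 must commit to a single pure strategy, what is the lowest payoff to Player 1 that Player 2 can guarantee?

9

Column maxima: X → 9, Y → 11.
The smallest of these is 9.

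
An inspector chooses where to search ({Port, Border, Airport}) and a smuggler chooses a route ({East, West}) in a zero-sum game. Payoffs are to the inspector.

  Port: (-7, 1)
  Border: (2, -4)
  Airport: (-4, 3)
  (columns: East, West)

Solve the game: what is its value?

Row minima: Port → -7, Border → -4, Airport → -4; maximin = -4.
Column maxima: East → 2, West → 3; minimax = 2.
-4 ≠ 2, so there is no saddle point; optimal play is mixed.
Port is strictly dominated by Airport, so the inspector never plays it.
On the remaining 2×2 (Border, Airport vs East, West):
Let the inspector play Border with probability p. Expected payoff against East: 2p + (-4)(1−p) = 6p − 4; against West: (-4)p + 3(1−p) = −7p + 3.
Setting these equal: 6p − 4 = −7p + 3 ⇒ 13p = 7 ⇒ p = 7/13, and the value is (6)·(7/13) − 4 = -10/13.
For the smuggler: with q = P(East), equating Border's and Airport's payoffs gives 6q − 4 = −7q + 3 ⇒ q = 7/13.

-10/13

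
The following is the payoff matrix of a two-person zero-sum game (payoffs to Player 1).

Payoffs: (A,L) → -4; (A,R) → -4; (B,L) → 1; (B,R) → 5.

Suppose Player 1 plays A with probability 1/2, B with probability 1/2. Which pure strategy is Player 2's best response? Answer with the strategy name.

L

If Player 2 plays L, Player 1's expected payoff is (1/2)·(-4) + (1/2)·1 = -3/2.
If Player 2 plays R, Player 1's expected payoff is (1/2)·(-4) + (1/2)·5 = 1/2.
Player 2 minimizes Player 1's payoff; the smallest is -3/2, so the best response is L.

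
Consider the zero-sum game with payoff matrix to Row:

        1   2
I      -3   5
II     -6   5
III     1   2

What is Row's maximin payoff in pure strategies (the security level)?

1

Row minima: I → -3, II → -6, III → 1.
The best of these is 1.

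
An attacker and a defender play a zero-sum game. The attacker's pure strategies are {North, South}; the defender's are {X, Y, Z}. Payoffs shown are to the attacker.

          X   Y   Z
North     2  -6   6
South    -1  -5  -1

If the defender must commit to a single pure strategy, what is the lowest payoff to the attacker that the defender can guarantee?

-5

Column maxima: X → 2, Y → -5, Z → 6.
The smallest of these is -5.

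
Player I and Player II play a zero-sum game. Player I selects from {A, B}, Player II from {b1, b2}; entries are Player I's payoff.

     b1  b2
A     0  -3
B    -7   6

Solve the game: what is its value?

-21/16

Row minima: A → -3, B → -7; maximin = -3.
Column maxima: b1 → 0, b2 → 6; minimax = 0.
-3 ≠ 0, so there is no saddle point; optimal play is mixed.
Let Player I play A with probability p. Expected payoff against b1: 0p + (-7)(1−p) = 7p − 7; against b2: (-3)p + 6(1−p) = −9p + 6.
Setting these equal: 7p − 7 = −9p + 6 ⇒ 16p = 13 ⇒ p = 13/16, and the value is (7)·(13/16) − 7 = -21/16.
For Player II: with q = P(b1), equating A's and B's payoffs gives 3q − 3 = −13q + 6 ⇒ q = 9/16.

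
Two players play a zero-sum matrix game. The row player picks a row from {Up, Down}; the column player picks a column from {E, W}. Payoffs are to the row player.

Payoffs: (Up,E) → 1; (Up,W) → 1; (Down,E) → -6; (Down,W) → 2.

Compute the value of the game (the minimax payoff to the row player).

Row minima: Up → 1, Down → -6; maximin = 1.
Column maxima: E → 1, W → 2; minimax = 1.
Since maximin = minimax = 1, there is a saddle point and the value is 1.

1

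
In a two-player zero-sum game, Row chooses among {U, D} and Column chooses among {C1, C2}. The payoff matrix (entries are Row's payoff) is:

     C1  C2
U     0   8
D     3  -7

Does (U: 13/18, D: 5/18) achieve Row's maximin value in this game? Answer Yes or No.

No

Against C1 this mix gives (13/18)·0 + (5/18)·3 = 5/6.
Against C2 this mix gives (13/18)·8 + (5/18)·(-7) = 23/6.
Column will play C1, holding Row to 5/6. Shifting weight toward the row that does better against C1 would raise this floor (the equalizing mix achieves 4/3 against both C1 and C2), so the proposed strategy is not optimal.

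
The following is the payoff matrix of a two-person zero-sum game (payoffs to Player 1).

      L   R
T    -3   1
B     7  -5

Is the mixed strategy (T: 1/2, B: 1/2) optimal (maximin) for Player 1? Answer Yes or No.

Against L this mix gives (1/2)·(-3) + (1/2)·7 = 2.
Against R this mix gives (1/2)·1 + (1/2)·(-5) = -2.
Player 2 will play R, holding Player 1 to -2. Shifting weight toward the row that does better against R would raise this floor (the equalizing mix achieves -1/2 against both R and L), so the proposed strategy is not optimal.

No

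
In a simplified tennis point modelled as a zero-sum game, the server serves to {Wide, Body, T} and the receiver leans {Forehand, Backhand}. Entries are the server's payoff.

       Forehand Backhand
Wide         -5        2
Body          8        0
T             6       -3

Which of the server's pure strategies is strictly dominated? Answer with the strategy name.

T

Body gives a strictly higher payoff than T against every column: 8 > 6, 0 > -3.
So T is strictly dominated and the server never plays it.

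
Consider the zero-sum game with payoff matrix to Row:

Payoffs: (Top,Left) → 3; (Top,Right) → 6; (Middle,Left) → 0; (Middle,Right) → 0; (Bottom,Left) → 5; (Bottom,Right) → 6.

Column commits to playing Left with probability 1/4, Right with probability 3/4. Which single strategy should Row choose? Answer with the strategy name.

Expected payoff of Top: (1/4)·3 + (3/4)·6 = 21/4.
Expected payoff of Middle: (1/4)·0 + (3/4)·0 = 0.
Expected payoff of Bottom: (1/4)·5 + (3/4)·6 = 23/4.
The largest is 23/4, so Row's best response is Bottom.

Bottom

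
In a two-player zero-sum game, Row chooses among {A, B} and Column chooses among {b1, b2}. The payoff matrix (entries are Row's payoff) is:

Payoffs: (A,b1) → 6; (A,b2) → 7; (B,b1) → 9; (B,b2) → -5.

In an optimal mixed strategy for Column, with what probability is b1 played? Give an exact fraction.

4/5

Row minima: A → 6, B → -5; maximin = 6.
Column maxima: b1 → 9, b2 → 7; minimax = 7.
6 ≠ 7, so there is no saddle point; optimal play is mixed.
Let Row play A with probability p. Expected payoff against b1: 6p + 9(1−p) = −3p + 9; against b2: 7p + (-5)(1−p) = 12p − 5.
Setting these equal: −3p + 9 = 12p − 5 ⇒ −15p = -14 ⇒ p = 14/15, and the value is (-3)·(14/15) + 9 = 31/5.
For Column: with q = P(b1), equating A's and B's payoffs gives −q + 7 = 14q − 5 ⇒ q = 4/5.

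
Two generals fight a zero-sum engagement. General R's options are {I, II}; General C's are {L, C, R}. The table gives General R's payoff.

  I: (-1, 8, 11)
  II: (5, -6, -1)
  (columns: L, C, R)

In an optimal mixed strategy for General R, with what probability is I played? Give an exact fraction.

11/20

Row minima: I → -1, II → -6; maximin = -1.
Column maxima: L → 5, C → 8, R → 11; minimax = 5.
-1 ≠ 5, so there is no saddle point; optimal play is mixed.
R is strictly dominated by C (it gives General R strictly more in every row), so General C never plays it.
On the remaining 2×2 (I, II vs L, C):
Let General R play I with probability p. Expected payoff against L: (-1)p + 5(1−p) = −6p + 5; against C: 8p + (-6)(1−p) = 14p − 6.
Setting these equal: −6p + 5 = 14p − 6 ⇒ −20p = -11 ⇒ p = 11/20, and the value is (-6)·(11/20) + 5 = 17/10.
For General C: with q = P(L), equating I's and II's payoffs gives −9q + 8 = 11q − 6 ⇒ q = 7/10.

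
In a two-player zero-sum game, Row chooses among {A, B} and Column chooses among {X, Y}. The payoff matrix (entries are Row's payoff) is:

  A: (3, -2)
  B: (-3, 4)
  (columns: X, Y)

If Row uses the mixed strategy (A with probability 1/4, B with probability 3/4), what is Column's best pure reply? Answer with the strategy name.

X

If Column plays X, Row's expected payoff is (1/4)·3 + (3/4)·(-3) = -3/2.
If Column plays Y, Row's expected payoff is (1/4)·(-2) + (3/4)·4 = 5/2.
Column minimizes Row's payoff; the smallest is -3/2, so the best response is X.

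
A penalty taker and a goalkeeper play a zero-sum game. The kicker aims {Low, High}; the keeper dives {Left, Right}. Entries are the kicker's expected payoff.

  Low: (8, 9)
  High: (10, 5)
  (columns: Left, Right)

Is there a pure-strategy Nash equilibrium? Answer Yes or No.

No

Row minima: Low → 8, High → 5; maximin = 8.
Column maxima: Left → 10, Right → 9; minimax = 9.
8 ≠ 9, so no pure-strategy equilibrium exists.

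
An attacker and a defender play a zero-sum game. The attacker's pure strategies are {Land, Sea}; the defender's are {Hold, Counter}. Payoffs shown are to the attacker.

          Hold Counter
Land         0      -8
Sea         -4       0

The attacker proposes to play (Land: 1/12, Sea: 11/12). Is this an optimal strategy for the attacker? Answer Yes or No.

No

Against Hold this mix gives (1/12)·0 + (11/12)·(-4) = -11/3.
Against Counter this mix gives (1/12)·(-8) + (11/12)·0 = -2/3.
The defender will play Hold, holding the attacker to -11/3. Shifting weight toward the row that does better against Hold would raise this floor (the equalizing mix achieves -8/3 against both Hold and Counter), so the proposed strategy is not optimal.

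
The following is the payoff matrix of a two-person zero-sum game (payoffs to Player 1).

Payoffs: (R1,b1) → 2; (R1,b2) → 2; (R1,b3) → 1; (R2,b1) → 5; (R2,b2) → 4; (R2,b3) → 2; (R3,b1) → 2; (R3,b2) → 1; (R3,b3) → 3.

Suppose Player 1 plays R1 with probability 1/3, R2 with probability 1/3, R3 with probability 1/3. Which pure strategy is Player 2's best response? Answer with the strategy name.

b3

If Player 2 plays b1, Player 1's expected payoff is (1/3)·2 + (1/3)·5 + (1/3)·2 = 3.
If Player 2 plays b2, Player 1's expected payoff is (1/3)·2 + (1/3)·4 + (1/3)·1 = 7/3.
If Player 2 plays b3, Player 1's expected payoff is (1/3)·1 + (1/3)·2 + (1/3)·3 = 2.
Player 2 minimizes Player 1's payoff; the smallest is 2, so the best response is b3.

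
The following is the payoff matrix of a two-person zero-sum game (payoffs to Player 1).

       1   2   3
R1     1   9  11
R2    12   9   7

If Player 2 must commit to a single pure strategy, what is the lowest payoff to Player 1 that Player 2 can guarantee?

9

Column maxima: 1 → 12, 2 → 9, 3 → 11.
The smallest of these is 9.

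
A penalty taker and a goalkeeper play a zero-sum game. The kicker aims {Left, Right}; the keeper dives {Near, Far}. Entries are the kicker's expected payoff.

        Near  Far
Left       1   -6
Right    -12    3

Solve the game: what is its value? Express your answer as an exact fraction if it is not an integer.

-69/22

Row minima: Left → -6, Right → -12; maximin = -6.
Column maxima: Near → 1, Far → 3; minimax = 1.
-6 ≠ 1, so there is no saddle point; optimal play is mixed.
Let the kicker play Left with probability p. Expected payoff against Near: 1p + (-12)(1−p) = 13p − 12; against Far: (-6)p + 3(1−p) = −9p + 3.
Setting these equal: 13p − 12 = −9p + 3 ⇒ 22p = 15 ⇒ p = 15/22, and the value is (13)·(15/22) − 12 = -69/22.
For the keeper: with q = P(Near), equating Left's and Right's payoffs gives 7q − 6 = −15q + 3 ⇒ q = 9/22.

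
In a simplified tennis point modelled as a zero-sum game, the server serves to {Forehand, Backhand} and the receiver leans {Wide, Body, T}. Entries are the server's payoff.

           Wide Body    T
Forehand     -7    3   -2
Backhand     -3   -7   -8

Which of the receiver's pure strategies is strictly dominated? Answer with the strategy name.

T holds the server's payoff strictly below Body in every row: -2 < 3, -8 < -7.
So Body is strictly dominated for the receiver.

Body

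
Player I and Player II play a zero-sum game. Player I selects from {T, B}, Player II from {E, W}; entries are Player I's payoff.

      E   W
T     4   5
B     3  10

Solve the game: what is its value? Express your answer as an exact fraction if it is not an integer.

4

Row minima: T → 4, B → 3; maximin = 4.
Column maxima: E → 4, W → 10; minimax = 4.
Since maximin = minimax = 4, there is a saddle point and the value is 4.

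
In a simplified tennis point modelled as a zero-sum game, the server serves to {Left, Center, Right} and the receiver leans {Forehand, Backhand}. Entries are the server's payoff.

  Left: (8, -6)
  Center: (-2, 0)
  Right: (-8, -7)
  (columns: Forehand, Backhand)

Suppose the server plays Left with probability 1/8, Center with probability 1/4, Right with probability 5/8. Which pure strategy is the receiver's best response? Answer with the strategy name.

Backhand

If the receiver plays Forehand, the server's expected payoff is (1/8)·8 + (1/4)·(-2) + (5/8)·(-8) = -9/2.
If the receiver plays Backhand, the server's expected payoff is (1/8)·(-6) + (1/4)·0 + (5/8)·(-7) = -41/8.
The receiver minimizes the server's payoff; the smallest is -41/8, so the best response is Backhand.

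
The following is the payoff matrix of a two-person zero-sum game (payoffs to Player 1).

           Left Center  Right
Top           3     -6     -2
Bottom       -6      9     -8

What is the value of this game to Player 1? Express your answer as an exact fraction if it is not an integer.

Row minima: Top → -6, Bottom → -8; maximin = -6.
Column maxima: Left → 3, Center → 9, Right → -2; minimax = -2.
-6 ≠ -2, so there is no saddle point; optimal play is mixed.
Left is strictly dominated by Right (it gives Player 1 strictly more in every row), so Player 2 never plays it.
On the remaining 2×2 (Top, Bottom vs Center, Right):
Let Player 1 play Top with probability p. Expected payoff against Center: (-6)p + 9(1−p) = −15p + 9; against Right: (-2)p + (-8)(1−p) = 6p − 8.
Setting these equal: −15p + 9 = 6p − 8 ⇒ −21p = -17 ⇒ p = 17/21, and the value is (-15)·(17/21) + 9 = -22/7.
For Player 2: with q = P(Center), equating Top's and Bottom's payoffs gives −4q − 2 = 17q − 8 ⇒ q = 2/7.

-22/7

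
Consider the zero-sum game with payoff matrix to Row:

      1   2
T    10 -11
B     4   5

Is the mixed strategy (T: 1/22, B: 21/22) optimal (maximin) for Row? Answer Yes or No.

Against 1 this mix gives (1/22)·10 + (21/22)·4 = 47/11.
Against 2 this mix gives (1/22)·(-11) + (21/22)·5 = 47/11.
All of Column's active replies (1, 2) yield 47/11, and no column does worse for Row. The mix makes Column indifferent and guarantees 47/11, so it is optimal.

Yes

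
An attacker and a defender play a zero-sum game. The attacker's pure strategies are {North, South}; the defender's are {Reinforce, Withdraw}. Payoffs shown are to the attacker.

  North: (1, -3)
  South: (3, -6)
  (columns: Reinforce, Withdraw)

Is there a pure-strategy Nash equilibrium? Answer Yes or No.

Yes

Row minima: North → -3, South → -6; maximin = -3.
Column maxima: Reinforce → 3, Withdraw → -3; minimax = -3.
maximin = minimax = -3, so a saddle point exists.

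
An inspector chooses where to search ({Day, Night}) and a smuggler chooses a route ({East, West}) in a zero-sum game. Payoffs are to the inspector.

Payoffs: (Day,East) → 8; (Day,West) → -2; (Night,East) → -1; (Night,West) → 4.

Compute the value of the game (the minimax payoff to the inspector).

2

Row minima: Day → -2, Night → -1; maximin = -1.
Column maxima: East → 8, West → 4; minimax = 4.
-1 ≠ 4, so there is no saddle point; optimal play is mixed.
Let the inspector play Day with probability p. Expected payoff against East: 8p + (-1)(1−p) = 9p − 1; against West: (-2)p + 4(1−p) = −6p + 4.
Setting these equal: 9p − 1 = −6p + 4 ⇒ 15p = 5 ⇒ p = 1/3, and the value is (9)·(1/3) − 1 = 2.
For the smuggler: with q = P(East), equating Day's and Night's payoffs gives 10q − 2 = −5q + 4 ⇒ q = 2/5.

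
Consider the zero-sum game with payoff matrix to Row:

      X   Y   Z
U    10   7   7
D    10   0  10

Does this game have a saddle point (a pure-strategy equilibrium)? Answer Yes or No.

Yes

Row minima: U → 7, D → 0; maximin = 7.
Column maxima: X → 10, Y → 7, Z → 10; minimax = 7.
maximin = minimax = 7, so a saddle point exists.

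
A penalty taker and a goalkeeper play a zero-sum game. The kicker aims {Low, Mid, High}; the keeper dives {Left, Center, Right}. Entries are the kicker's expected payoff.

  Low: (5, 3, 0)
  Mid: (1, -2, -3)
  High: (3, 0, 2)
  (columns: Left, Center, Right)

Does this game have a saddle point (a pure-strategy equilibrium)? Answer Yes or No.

Row minima: Low → 0, Mid → -3, High → 0; maximin = 0.
Column maxima: Left → 5, Center → 3, Right → 2; minimax = 2.
0 ≠ 2, so no pure-strategy equilibrium exists.

No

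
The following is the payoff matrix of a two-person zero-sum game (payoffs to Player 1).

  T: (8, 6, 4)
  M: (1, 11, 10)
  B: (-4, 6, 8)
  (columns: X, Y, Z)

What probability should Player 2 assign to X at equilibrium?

6/13

Row minima: T → 4, M → 1, B → -4; maximin = 4.
Column maxima: X → 8, Y → 11, Z → 10; minimax = 8.
4 ≠ 8, so there is no saddle point; optimal play is mixed.
B is strictly dominated by M, so Player 1 never plays it.
With B eliminated, Y is strictly dominated by Z (it gives Player 1 strictly more in every remaining row), so Player 2 never plays it.
On the remaining 2×2 (T, M vs X, Z):
Let Player 1 play T with probability p. Expected payoff against X: 8p + 1(1−p) = 7p + 1; against Z: 4p + 10(1−p) = −6p + 10.
Setting these equal: 7p + 1 = −6p + 10 ⇒ 13p = 9 ⇒ p = 9/13, and the value is (7)·(9/13) + 1 = 76/13.
For Player 2: with q = P(X), equating T's and M's payoffs gives 4q + 4 = −9q + 10 ⇒ q = 6/13.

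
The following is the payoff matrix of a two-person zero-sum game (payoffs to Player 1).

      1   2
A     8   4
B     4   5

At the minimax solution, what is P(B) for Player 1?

Row minima: A → 4, B → 4; maximin = 4.
Column maxima: 1 → 8, 2 → 5; minimax = 5.
4 ≠ 5, so there is no saddle point; optimal play is mixed.
Let Player 1 play A with probability p. Expected payoff against 1: 8p + 4(1−p) = 4p + 4; against 2: 4p + 5(1−p) = −p + 5.
Setting these equal: 4p + 4 = −p + 5 ⇒ 5p = 1 ⇒ p = 1/5, and the value is (4)·(1/5) + 4 = 24/5.
For Player 2: with q = P(1), equating A's and B's payoffs gives 4q + 4 = −q + 5 ⇒ q = 1/5.

4/5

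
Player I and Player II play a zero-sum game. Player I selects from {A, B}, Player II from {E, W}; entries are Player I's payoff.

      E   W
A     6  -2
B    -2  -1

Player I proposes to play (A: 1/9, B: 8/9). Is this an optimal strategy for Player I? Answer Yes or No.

Against E this mix gives (1/9)·6 + (8/9)·(-2) = -10/9.
Against W this mix gives (1/9)·(-2) + (8/9)·(-1) = -10/9.
All of Player II's active replies (E, W) yield -10/9, and no column does worse for Player I. The mix makes Player II indifferent and guarantees -10/9, so it is optimal.

Yes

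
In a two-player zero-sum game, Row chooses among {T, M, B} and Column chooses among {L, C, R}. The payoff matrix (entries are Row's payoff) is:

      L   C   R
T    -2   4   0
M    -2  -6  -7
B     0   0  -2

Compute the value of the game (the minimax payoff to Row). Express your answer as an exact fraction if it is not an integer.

-1

Row minima: T → -2, M → -7, B → -2; maximin = -2.
Column maxima: L → 0, C → 4, R → 0; minimax = 0.
-2 ≠ 0, so there is no saddle point; optimal play is mixed.
M is strictly dominated by B, so Row never plays it.
C is strictly dominated by R (it gives Row strictly more in every row), so Column never plays it.
On the remaining 2×2 (T, B vs L, R):
Let Row play T with probability p. Expected payoff against L: (-2)p + 0(1−p) = −2p; against R: 0p + (-2)(1−p) = 2p − 2.
Setting these equal: −2p = 2p − 2 ⇒ −4p = -2 ⇒ p = 1/2, and the value is (-2)·(1/2) = -1.
For Column: with q = P(L), equating T's and B's payoffs gives −2q = 2q − 2 ⇒ q = 1/2.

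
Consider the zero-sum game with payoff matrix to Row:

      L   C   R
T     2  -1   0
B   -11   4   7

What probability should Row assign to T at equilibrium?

Row minima: T → -1, B → -11; maximin = -1.
Column maxima: L → 2, C → 4, R → 7; minimax = 2.
-1 ≠ 2, so there is no saddle point; optimal play is mixed.
R is strictly dominated by C (it gives Row strictly more in every row), so Column never plays it.
On the remaining 2×2 (T, B vs L, C):
Let Row play T with probability p. Expected payoff against L: 2p + (-11)(1−p) = 13p − 11; against C: (-1)p + 4(1−p) = −5p + 4.
Setting these equal: 13p − 11 = −5p + 4 ⇒ 18p = 15 ⇒ p = 5/6, and the value is (13)·(5/6) − 11 = -1/6.
For Column: with q = P(L), equating T's and B's payoffs gives 3q − 1 = −15q + 4 ⇒ q = 5/18.

5/6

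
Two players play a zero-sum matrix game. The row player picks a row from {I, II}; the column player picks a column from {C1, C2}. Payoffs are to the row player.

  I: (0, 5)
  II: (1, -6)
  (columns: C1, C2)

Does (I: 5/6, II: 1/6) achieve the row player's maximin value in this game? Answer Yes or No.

No

Against C1 this mix gives (5/6)·0 + (1/6)·1 = 1/6.
Against C2 this mix gives (5/6)·5 + (1/6)·(-6) = 19/6.
The column player will play C1, holding the row player to 1/6. Shifting weight toward the row that does better against C1 would raise this floor (the equalizing mix achieves 5/12 against both C1 and C2), so the proposed strategy is not optimal.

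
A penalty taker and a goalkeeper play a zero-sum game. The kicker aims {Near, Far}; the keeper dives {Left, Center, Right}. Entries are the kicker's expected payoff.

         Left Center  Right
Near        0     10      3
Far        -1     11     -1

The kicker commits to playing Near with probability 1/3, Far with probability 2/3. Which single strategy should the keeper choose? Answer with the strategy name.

Left

If the keeper plays Left, the kicker's expected payoff is (1/3)·0 + (2/3)·(-1) = -2/3.
If the keeper plays Center, the kicker's expected payoff is (1/3)·10 + (2/3)·11 = 32/3.
If the keeper plays Right, the kicker's expected payoff is (1/3)·3 + (2/3)·(-1) = 1/3.
The keeper minimizes the kicker's payoff; the smallest is -2/3, so the best response is Left.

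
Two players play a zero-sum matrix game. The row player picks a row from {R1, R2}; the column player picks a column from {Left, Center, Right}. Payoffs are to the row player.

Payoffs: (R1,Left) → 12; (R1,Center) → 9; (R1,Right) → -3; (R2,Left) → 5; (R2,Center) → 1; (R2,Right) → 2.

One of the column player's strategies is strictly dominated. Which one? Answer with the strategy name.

Center holds the row player's payoff strictly below Left in every row: 9 < 12, 1 < 5.
So Left is strictly dominated for the column player.

Left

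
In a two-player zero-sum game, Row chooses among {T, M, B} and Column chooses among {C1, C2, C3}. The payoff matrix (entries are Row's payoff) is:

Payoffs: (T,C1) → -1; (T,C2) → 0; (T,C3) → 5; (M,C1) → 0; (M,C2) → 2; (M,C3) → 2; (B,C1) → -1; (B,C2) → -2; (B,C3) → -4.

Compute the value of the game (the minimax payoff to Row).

0

Row minima: T → -1, M → 0, B → -4; maximin = 0.
Column maxima: C1 → 0, C2 → 2, C3 → 5; minimax = 0.
Since maximin = minimax = 0, there is a saddle point and the value is 0.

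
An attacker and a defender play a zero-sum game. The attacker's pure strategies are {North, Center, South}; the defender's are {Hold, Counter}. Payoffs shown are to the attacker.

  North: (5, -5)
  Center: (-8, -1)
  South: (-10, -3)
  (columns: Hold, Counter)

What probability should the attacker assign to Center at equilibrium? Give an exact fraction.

10/17

Row minima: North → -5, Center → -8, South → -10; maximin = -5.
Column maxima: Hold → 5, Counter → -1; minimax = -1.
-5 ≠ -1, so there is no saddle point; optimal play is mixed.
South is strictly dominated by Center, so the attacker never plays it.
On the remaining 2×2 (North, Center vs Hold, Counter):
Let the attacker play North with probability p. Expected payoff against Hold: 5p + (-8)(1−p) = 13p − 8; against Counter: (-5)p + (-1)(1−p) = −4p − 1.
Setting these equal: 13p − 8 = −4p − 1 ⇒ 17p = 7 ⇒ p = 7/17, and the value is (13)·(7/17) − 8 = -45/17.
For the defender: with q = P(Hold), equating North's and Center's payoffs gives 10q − 5 = −7q − 1 ⇒ q = 4/17.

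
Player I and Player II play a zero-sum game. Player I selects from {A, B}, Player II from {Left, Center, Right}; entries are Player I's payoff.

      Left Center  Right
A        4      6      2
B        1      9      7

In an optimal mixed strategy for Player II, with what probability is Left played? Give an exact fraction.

5/8

Row minima: A → 2, B → 1; maximin = 2.
Column maxima: Left → 4, Center → 9, Right → 7; minimax = 4.
2 ≠ 4, so there is no saddle point; optimal play is mixed.
Center is strictly dominated by Left (it gives Player I strictly more in every row), so Player II never plays it.
On the remaining 2×2 (A, B vs Left, Right):
Let Player I play A with probability p. Expected payoff against Left: 4p + 1(1−p) = 3p + 1; against Right: 2p + 7(1−p) = −5p + 7.
Setting these equal: 3p + 1 = −5p + 7 ⇒ 8p = 6 ⇒ p = 3/4, and the value is (3)·(3/4) + 1 = 13/4.
For Player II: with q = P(Left), equating A's and B's payoffs gives 2q + 2 = −6q + 7 ⇒ q = 5/8.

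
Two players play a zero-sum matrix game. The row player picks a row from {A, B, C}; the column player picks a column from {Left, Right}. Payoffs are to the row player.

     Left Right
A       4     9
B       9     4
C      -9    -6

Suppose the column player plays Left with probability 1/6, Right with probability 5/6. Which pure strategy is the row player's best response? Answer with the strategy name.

A

Expected payoff of A: (1/6)·4 + (5/6)·9 = 49/6.
Expected payoff of B: (1/6)·9 + (5/6)·4 = 29/6.
Expected payoff of C: (1/6)·(-9) + (5/6)·(-6) = -13/2.
The largest is 49/6, so the row player's best response is A.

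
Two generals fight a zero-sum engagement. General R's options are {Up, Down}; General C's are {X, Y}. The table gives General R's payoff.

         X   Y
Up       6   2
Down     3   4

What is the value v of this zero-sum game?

18/5

Row minima: Up → 2, Down → 3; maximin = 3.
Column maxima: X → 6, Y → 4; minimax = 4.
3 ≠ 4, so there is no saddle point; optimal play is mixed.
Let General R play Up with probability p. Expected payoff against X: 6p + 3(1−p) = 3p + 3; against Y: 2p + 4(1−p) = −2p + 4.
Setting these equal: 3p + 3 = −2p + 4 ⇒ 5p = 1 ⇒ p = 1/5, and the value is (3)·(1/5) + 3 = 18/5.
For General C: with q = P(X), equating Up's and Down's payoffs gives 4q + 2 = −q + 4 ⇒ q = 2/5.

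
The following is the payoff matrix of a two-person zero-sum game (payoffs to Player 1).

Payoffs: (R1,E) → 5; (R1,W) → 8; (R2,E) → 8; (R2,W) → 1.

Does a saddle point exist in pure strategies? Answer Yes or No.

No

Row minima: R1 → 5, R2 → 1; maximin = 5.
Column maxima: E → 8, W → 8; minimax = 8.
5 ≠ 8, so no pure-strategy equilibrium exists.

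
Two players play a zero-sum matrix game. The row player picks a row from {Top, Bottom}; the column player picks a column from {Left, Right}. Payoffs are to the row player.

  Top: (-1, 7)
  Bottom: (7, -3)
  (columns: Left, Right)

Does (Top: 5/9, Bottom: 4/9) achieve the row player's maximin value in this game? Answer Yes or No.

Yes

Against Left this mix gives (5/9)·(-1) + (4/9)·7 = 23/9.
Against Right this mix gives (5/9)·7 + (4/9)·(-3) = 23/9.
All of the column player's active replies (Left, Right) yield 23/9, and no column does worse for the row player. The mix makes the column player indifferent and guarantees 23/9, so it is optimal.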